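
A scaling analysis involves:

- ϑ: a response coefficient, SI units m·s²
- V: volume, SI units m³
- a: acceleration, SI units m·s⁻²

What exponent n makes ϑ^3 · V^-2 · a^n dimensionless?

3

Balance the L exponent: (1)·n from a, plus 3·(1) − 2·(3) = -3 from the rest, must sum to zero.
n − 3 = 0, so n = 3.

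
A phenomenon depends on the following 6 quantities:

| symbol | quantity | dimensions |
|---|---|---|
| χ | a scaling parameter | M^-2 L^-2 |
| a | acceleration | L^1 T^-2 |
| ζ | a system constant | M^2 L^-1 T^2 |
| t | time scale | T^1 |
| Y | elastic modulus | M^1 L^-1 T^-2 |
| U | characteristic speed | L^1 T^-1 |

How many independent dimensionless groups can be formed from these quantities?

There are 6 variables and 3 base dimensions (M, L, T).
The dimension matrix has rank 3.
Independent dimensionless groups: 6 − 3 = 3.

3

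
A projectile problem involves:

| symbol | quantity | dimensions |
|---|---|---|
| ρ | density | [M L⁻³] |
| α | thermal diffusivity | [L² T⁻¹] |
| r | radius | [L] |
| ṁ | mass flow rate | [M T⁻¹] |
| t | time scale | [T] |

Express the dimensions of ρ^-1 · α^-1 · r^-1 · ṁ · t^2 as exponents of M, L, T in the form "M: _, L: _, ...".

Collect each base-dimension exponent across the product:
  M: −(1) − (0) − (0) + (1) + 2·(0) = 0
  L: −(-3) − (2) − (1) + (0) + 2·(0) = 0
  T: −(0) − (-1) − (0) + (-1) + 2·(1) = 2
So the dimensions are [T²].

M: 0, L: 0, T: 2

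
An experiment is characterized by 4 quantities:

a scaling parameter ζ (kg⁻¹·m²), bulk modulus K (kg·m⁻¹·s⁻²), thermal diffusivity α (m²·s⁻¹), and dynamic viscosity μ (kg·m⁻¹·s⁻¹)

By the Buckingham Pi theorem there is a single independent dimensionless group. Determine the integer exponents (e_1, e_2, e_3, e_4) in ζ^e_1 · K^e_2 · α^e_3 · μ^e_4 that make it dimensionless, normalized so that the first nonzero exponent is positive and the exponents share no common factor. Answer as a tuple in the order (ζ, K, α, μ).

M: e_1·(-1) + e_2·(1) + e_3·(0) + e_4·(1) = 0
L: e_1·(2) + e_2·(-1) + e_3·(2) + e_4·(-1) = 0
T: e_1·(0) + e_2·(-2) + e_3·(-1) + e_4·(-1) = 0
Solving this homogeneous linear system for the smallest-integer solution (first nonzero entry positive) gives (2, -1, -1, 3).

(2, -1, -1, 3)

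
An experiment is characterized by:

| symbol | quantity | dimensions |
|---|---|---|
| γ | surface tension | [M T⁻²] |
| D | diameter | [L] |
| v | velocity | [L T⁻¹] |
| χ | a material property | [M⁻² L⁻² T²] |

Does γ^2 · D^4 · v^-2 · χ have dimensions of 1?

Sum the exponent of each base dimension across the product:
  M: 2·[γ]_M + 4·[D]_M − 2·[v]_M + [χ]_M = 2·(1) + 4·(0) − 2·(0) + (-2) = 0
  L: 2·[γ]_L + 4·[D]_L − 2·[v]_L + [χ]_L = 2·(0) + 4·(1) − 2·(1) + (-2) = 0
  T: 2·[γ]_T + 4·[D]_T − 2·[v]_T + [χ]_T = 2·(-2) + 4·(0) − 2·(-1) + (2) = 0
All base exponents vanish — dimensionless.

yes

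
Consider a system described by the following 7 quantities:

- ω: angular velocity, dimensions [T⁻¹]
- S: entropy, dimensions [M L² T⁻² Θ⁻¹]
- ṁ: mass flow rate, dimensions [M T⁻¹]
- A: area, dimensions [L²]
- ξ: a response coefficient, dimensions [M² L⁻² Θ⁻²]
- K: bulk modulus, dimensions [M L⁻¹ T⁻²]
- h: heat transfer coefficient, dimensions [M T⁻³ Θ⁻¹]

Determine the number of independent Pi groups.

There are 7 variables and 4 base dimensions (M, L, T, Θ).
The dimension matrix has rank 4.
Independent dimensionless groups: 7 − 4 = 3.

3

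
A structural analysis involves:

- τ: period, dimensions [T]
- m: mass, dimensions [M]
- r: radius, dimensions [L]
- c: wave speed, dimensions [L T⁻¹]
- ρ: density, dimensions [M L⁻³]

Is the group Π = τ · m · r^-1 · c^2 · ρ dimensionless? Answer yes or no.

Sum the exponent of each base dimension across the product:
  M: [τ]_M + [m]_M − [r]_M + 2·[c]_M + [ρ]_M = (0) + (1) − (0) + 2·(0) + (1) = 2
  L: [τ]_L + [m]_L − [r]_L + 2·[c]_L + [ρ]_L = (0) + (0) − (1) + 2·(1) + (-3) = -2
  T: [τ]_T + [m]_T − [r]_T + 2·[c]_T + [ρ]_T = (1) + (0) − (0) + 2·(-1) + (0) = -1
Net dimensions [M² L⁻² T⁻¹] ≠ [1] — not dimensionless.

no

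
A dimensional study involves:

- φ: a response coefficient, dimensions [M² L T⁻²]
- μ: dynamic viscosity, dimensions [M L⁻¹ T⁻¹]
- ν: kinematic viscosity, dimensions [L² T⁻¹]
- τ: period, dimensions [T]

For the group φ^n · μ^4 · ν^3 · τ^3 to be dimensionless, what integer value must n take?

-2

Balance the M exponent: (2)·n from φ, plus 4·(1) + 3·(0) + 3·(0) = 4 from the rest, must sum to zero.
2n + 4 = 0, so n = -2.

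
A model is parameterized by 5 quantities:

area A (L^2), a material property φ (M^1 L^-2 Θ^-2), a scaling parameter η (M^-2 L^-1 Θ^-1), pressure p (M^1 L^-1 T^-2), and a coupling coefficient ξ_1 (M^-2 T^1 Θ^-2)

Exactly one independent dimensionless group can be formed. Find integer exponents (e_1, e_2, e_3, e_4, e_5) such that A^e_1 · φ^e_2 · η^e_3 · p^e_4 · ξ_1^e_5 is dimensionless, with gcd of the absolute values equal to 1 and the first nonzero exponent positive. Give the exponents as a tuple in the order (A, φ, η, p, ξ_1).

(3, 2, 4, -2, -4)

M: e_1·(0) + e_2·(1) + e_3·(-2) + e_4·(1) + e_5·(-2) = 0
L: e_1·(2) + e_2·(-2) + e_3·(-1) + e_4·(-1) + e_5·(0) = 0
T: e_1·(0) + e_2·(0) + e_3·(0) + e_4·(-2) + e_5·(1) = 0
Θ: e_1·(0) + e_2·(-2) + e_3·(-1) + e_4·(0) + e_5·(-2) = 0
Solving this homogeneous linear system for the smallest-integer solution (first nonzero entry positive) gives (3, 2, 4, -2, -4).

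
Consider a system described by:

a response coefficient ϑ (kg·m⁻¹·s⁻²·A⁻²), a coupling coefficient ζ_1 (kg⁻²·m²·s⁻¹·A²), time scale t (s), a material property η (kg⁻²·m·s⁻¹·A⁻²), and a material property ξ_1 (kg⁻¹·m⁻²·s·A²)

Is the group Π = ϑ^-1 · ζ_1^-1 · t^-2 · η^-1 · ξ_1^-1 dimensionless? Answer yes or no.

Sum the exponent of each base dimension across the product:
  M: −[ϑ]_M − [ζ_1]_M − 2·[t]_M − [η]_M − [ξ_1]_M = −(1) − (-2) − 2·(0) − (-2) − (-1) = 4
  L: −[ϑ]_L − [ζ_1]_L − 2·[t]_L − [η]_L − [ξ_1]_L = −(-1) − (2) − 2·(0) − (1) − (-2) = 0
  T: −[ϑ]_T − [ζ_1]_T − 2·[t]_T − [η]_T − [ξ_1]_T = −(-2) − (-1) − 2·(1) − (-1) − (1) = 1
  I: −[ϑ]_I − [ζ_1]_I − 2·[t]_I − [η]_I − [ξ_1]_I = −(-2) − (2) − 2·(0) − (-2) − (2) = 0
Net dimensions [M⁴ T] ≠ [1] — not dimensionless.

no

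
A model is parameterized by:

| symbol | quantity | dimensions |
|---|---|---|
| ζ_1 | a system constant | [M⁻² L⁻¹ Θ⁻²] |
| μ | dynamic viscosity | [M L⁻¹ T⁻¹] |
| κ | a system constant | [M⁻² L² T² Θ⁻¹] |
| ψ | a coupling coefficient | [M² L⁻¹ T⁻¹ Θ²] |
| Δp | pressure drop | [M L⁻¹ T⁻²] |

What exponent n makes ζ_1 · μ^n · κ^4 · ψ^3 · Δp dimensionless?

3

Balance the M exponent: (1)·n from μ, plus (-2) + 4·(-2) + 3·(2) + (1) = -3 from the rest, must sum to zero.
n − 3 = 0, so n = 3.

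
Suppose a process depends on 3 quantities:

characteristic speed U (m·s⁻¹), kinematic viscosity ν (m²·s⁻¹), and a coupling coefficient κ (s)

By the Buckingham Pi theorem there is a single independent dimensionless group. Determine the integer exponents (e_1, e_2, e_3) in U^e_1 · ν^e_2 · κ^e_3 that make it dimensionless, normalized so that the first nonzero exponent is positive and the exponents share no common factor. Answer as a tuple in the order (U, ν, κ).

(2, -1, 1)

L: e_1·(1) + e_2·(2) + e_3·(0) = 0
T: e_1·(-1) + e_2·(-1) + e_3·(1) = 0
Solving this homogeneous linear system for the smallest-integer solution (first nonzero entry positive) gives (2, -1, 1).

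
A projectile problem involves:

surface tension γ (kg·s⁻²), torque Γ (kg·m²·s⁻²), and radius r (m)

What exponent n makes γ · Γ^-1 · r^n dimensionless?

Balance the L exponent: (1)·n from r, plus (0) − (2) = -2 from the rest, must sum to zero.
n − 2 = 0, so n = 2.

2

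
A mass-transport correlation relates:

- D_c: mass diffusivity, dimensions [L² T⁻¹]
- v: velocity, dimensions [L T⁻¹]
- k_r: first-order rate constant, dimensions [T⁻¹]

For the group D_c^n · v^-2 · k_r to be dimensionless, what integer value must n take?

Balance the L exponent: (2)·n from D_c, plus −2·(1) + (0) = -2 from the rest, must sum to zero.
2n − 2 = 0, so n = 1.

1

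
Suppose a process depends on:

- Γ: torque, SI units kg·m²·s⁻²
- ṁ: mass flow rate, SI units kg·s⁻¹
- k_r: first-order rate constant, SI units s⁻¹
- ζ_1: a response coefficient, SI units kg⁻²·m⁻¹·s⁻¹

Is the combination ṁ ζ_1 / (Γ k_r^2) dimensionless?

no

Sum the exponent of each base dimension across the product:
  M: −[Γ]_M + [ṁ]_M − 2·[k_r]_M + [ζ_1]_M = −(1) + (1) − 2·(0) + (-2) = -2
  L: −[Γ]_L + [ṁ]_L − 2·[k_r]_L + [ζ_1]_L = −(2) + (0) − 2·(0) + (-1) = -3
  T: −[Γ]_T + [ṁ]_T − 2·[k_r]_T + [ζ_1]_T = −(-2) + (-1) − 2·(-1) + (-1) = 2
Net dimensions [M⁻² L⁻³ T²] ≠ [1] — not dimensionless.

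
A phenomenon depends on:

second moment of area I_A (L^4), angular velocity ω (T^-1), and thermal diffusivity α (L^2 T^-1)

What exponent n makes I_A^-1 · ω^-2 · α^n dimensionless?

Balance the L exponent: (2)·n from α, plus −(4) − 2·(0) = -4 from the rest, must sum to zero.
2n − 4 = 0, so n = 2.

2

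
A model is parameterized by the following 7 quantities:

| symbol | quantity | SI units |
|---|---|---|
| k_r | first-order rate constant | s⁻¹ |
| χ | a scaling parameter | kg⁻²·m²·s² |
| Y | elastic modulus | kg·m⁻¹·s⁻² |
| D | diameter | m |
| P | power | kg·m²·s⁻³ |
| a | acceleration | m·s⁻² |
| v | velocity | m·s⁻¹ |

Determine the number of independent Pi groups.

4

There are 7 variables and 3 base dimensions (M, L, T).
The dimension matrix has rank 3.
Independent dimensionless groups: 7 − 3 = 4.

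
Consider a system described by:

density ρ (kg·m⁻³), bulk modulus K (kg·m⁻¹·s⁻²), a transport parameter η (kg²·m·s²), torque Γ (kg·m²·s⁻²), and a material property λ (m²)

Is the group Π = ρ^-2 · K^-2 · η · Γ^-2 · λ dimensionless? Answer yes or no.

no

Sum the exponent of each base dimension across the product:
  M: −2·[ρ]_M − 2·[K]_M + [η]_M − 2·[Γ]_M + [λ]_M = −2·(1) − 2·(1) + (2) − 2·(1) + (0) = -4
  L: −2·[ρ]_L − 2·[K]_L + [η]_L − 2·[Γ]_L + [λ]_L = −2·(-3) − 2·(-1) + (1) − 2·(2) + (2) = 7
  T: −2·[ρ]_T − 2·[K]_T + [η]_T − 2·[Γ]_T + [λ]_T = −2·(0) − 2·(-2) + (2) − 2·(-2) + (0) = 10
Net dimensions [M⁻⁴ L⁷ T¹⁰] ≠ [1] — not dimensionless.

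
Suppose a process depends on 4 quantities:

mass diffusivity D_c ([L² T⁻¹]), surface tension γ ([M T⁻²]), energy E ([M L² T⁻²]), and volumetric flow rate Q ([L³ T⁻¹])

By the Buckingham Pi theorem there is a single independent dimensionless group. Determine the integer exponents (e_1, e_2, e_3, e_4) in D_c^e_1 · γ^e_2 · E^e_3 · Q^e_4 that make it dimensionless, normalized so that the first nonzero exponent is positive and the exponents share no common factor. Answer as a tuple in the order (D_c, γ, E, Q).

(2, -1, 1, -2)

M: e_1·(0) + e_2·(1) + e_3·(1) + e_4·(0) = 0
L: e_1·(2) + e_2·(0) + e_3·(2) + e_4·(3) = 0
T: e_1·(-1) + e_2·(-2) + e_3·(-2) + e_4·(-1) = 0
Solving this homogeneous linear system for the smallest-integer solution (first nonzero entry positive) gives (2, -1, 1, -2).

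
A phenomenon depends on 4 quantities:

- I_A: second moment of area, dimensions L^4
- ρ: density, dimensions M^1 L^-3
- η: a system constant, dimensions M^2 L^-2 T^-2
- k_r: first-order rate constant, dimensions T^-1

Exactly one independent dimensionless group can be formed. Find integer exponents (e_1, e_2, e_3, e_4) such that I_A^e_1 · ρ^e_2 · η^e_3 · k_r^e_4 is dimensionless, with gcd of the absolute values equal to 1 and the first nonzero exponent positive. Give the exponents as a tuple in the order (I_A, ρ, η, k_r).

M: e_1·(0) + e_2·(1) + e_3·(2) + e_4·(0) = 0
L: e_1·(4) + e_2·(-3) + e_3·(-2) + e_4·(0) = 0
T: e_1·(0) + e_2·(0) + e_3·(-2) + e_4·(-1) = 0
Solving this homogeneous linear system for the smallest-integer solution (first nonzero entry positive) gives (1, 2, -1, 2).

(1, 2, -1, 2)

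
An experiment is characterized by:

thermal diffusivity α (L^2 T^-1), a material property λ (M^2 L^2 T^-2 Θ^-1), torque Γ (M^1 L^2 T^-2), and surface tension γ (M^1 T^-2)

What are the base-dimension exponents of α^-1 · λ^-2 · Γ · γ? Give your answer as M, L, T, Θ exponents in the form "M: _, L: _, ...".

M: -2, L: -4, T: 1, Θ: 2

Collect each base-dimension exponent across the product:
  M: −(0) − 2·(2) + (1) + (1) = -2
  L: −(2) − 2·(2) + (2) + (0) = -4
  T: −(-1) − 2·(-2) + (-2) + (-2) = 1
  Θ: −(0) − 2·(-1) + (0) + (0) = 2
So the dimensions are [M⁻² L⁻⁴ T Θ²].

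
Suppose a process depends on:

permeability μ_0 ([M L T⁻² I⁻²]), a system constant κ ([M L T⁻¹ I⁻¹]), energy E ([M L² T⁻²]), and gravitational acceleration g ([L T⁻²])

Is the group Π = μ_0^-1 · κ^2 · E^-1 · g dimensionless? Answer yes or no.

Sum the exponent of each base dimension across the product:
  M: −[μ_0]_M + 2·[κ]_M − [E]_M + [g]_M = −(1) + 2·(1) − (1) + (0) = 0
  L: −[μ_0]_L + 2·[κ]_L − [E]_L + [g]_L = −(1) + 2·(1) − (2) + (1) = 0
  T: −[μ_0]_T + 2·[κ]_T − [E]_T + [g]_T = −(-2) + 2·(-1) − (-2) + (-2) = 0
  I: −[μ_0]_I + 2·[κ]_I − [E]_I + [g]_I = −(-2) + 2·(-1) − (0) + (0) = 0
All base exponents vanish — dimensionless.

yes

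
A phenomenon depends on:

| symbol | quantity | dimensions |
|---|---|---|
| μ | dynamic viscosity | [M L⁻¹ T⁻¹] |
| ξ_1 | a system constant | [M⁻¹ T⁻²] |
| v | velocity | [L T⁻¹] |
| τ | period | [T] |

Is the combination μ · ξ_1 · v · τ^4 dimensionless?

yes

Sum the exponent of each base dimension across the product:
  M: [μ]_M + [ξ_1]_M + [v]_M + 4·[τ]_M = (1) + (-1) + (0) + 4·(0) = 0
  L: [μ]_L + [ξ_1]_L + [v]_L + 4·[τ]_L = (-1) + (0) + (1) + 4·(0) = 0
  T: [μ]_T + [ξ_1]_T + [v]_T + 4·[τ]_T = (-1) + (-2) + (-1) + 4·(1) = 0
All base exponents vanish — dimensionless.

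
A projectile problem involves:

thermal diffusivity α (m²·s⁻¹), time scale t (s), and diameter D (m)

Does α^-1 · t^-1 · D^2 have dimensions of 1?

Sum the exponent of each base dimension across the product:
  L: −[α]_L − [t]_L + 2·[D]_L = −(2) − (0) + 2·(1) = 0
  T: −[α]_T − [t]_T + 2·[D]_T = −(-1) − (1) + 2·(0) = 0
All base exponents vanish — dimensionless.

yes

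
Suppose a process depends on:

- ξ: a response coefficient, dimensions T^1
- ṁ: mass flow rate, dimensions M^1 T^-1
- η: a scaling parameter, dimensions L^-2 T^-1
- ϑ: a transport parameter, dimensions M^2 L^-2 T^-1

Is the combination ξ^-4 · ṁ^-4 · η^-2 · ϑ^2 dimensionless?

yes

Sum the exponent of each base dimension across the product:
  M: −4·[ξ]_M − 4·[ṁ]_M − 2·[η]_M + 2·[ϑ]_M = −4·(0) − 4·(1) − 2·(0) + 2·(2) = 0
  L: −4·[ξ]_L − 4·[ṁ]_L − 2·[η]_L + 2·[ϑ]_L = −4·(0) − 4·(0) − 2·(-2) + 2·(-2) = 0
  T: −4·[ξ]_T − 4·[ṁ]_T − 2·[η]_T + 2·[ϑ]_T = −4·(1) − 4·(-1) − 2·(-1) + 2·(-1) = 0
All base exponents vanish — dimensionless.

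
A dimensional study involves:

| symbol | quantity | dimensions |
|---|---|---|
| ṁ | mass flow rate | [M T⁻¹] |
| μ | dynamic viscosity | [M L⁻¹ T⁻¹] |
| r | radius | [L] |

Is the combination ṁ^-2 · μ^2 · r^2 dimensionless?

yes

Sum the exponent of each base dimension across the product:
  M: −2·[ṁ]_M + 2·[μ]_M + 2·[r]_M = −2·(1) + 2·(1) + 2·(0) = 0
  L: −2·[ṁ]_L + 2·[μ]_L + 2·[r]_L = −2·(0) + 2·(-1) + 2·(1) = 0
  T: −2·[ṁ]_T + 2·[μ]_T + 2·[r]_T = −2·(-1) + 2·(-1) + 2·(0) = 0
  N: −2·[ṁ]_N + 2·[μ]_N + 2·[r]_N = −2·(0) + 2·(0) + 2·(0) = 0
All base exponents vanish — dimensionless.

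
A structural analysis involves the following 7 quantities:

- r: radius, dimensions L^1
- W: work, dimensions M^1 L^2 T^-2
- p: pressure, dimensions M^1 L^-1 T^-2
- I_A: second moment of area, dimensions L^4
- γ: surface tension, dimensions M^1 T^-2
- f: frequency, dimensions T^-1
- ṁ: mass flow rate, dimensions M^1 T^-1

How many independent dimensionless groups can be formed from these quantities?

There are 7 variables and 3 base dimensions (M, L, T).
The dimension matrix has rank 3.
Independent dimensionless groups: 7 − 3 = 4.

4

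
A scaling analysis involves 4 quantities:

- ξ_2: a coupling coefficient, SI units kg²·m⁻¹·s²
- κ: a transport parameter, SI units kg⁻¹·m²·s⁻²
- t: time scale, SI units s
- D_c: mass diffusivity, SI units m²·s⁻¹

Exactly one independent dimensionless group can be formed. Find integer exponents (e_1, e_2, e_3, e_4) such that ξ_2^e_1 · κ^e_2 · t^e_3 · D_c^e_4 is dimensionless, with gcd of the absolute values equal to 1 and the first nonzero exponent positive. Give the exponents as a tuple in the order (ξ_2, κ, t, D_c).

(2, 4, 1, -3)

M: e_1·(2) + e_2·(-1) + e_3·(0) + e_4·(0) = 0
L: e_1·(-1) + e_2·(2) + e_3·(0) + e_4·(2) = 0
T: e_1·(2) + e_2·(-2) + e_3·(1) + e_4·(-1) = 0
Solving this homogeneous linear system for the smallest-integer solution (first nonzero entry positive) gives (2, 4, 1, -3).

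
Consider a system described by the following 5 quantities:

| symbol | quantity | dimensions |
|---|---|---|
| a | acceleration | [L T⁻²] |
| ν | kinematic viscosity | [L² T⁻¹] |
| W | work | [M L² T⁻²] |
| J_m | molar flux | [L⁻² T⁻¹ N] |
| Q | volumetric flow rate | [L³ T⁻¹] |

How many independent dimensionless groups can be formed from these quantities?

1

There are 5 variables and 4 base dimensions (M, L, T, N).
The dimension matrix has rank 4.
Independent dimensionless groups: 5 − 4 = 1.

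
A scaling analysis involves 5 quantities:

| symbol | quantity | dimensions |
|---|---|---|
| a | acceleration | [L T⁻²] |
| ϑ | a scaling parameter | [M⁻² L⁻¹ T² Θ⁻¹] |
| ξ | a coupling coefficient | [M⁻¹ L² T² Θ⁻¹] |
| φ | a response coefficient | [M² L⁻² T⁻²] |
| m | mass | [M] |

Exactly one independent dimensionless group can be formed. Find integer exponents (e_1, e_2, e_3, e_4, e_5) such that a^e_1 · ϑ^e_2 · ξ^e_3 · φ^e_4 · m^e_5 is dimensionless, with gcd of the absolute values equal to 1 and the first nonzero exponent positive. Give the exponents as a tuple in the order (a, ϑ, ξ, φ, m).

(1, 1, -1, -1, 3)

M: e_1·(0) + e_2·(-2) + e_3·(-1) + e_4·(2) + e_5·(1) = 0
L: e_1·(1) + e_2·(-1) + e_3·(2) + e_4·(-2) + e_5·(0) = 0
T: e_1·(-2) + e_2·(2) + e_3·(2) + e_4·(-2) + e_5·(0) = 0
Θ: e_1·(0) + e_2·(-1) + e_3·(-1) + e_4·(0) + e_5·(0) = 0
Solving this homogeneous linear system for the smallest-integer solution (first nonzero entry positive) gives (1, 1, -1, -1, 3).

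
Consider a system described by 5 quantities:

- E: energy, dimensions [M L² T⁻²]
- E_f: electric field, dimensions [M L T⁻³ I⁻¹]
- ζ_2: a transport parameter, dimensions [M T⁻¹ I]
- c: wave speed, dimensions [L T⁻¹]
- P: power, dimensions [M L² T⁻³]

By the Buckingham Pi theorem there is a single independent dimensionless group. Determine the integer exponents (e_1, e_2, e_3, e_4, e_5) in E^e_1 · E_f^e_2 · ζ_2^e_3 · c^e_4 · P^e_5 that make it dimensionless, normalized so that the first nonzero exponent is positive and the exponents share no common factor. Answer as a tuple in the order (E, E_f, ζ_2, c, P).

(1, 1, 1, 3, -3)

M: e_1·(1) + e_2·(1) + e_3·(1) + e_4·(0) + e_5·(1) = 0
L: e_1·(2) + e_2·(1) + e_3·(0) + e_4·(1) + e_5·(2) = 0
T: e_1·(-2) + e_2·(-3) + e_3·(-1) + e_4·(-1) + e_5·(-3) = 0
I: e_1·(0) + e_2·(-1) + e_3·(1) + e_4·(0) + e_5·(0) = 0
Solving this homogeneous linear system for the smallest-integer solution (first nonzero entry positive) gives (1, 1, 1, 3, -3).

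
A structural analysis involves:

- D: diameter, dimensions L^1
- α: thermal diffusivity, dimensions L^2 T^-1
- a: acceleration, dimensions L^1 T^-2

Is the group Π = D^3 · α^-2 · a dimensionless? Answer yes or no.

yes

Sum the exponent of each base dimension across the product:
  L: 3·[D]_L − 2·[α]_L + [a]_L = 3·(1) − 2·(2) + (1) = 0
  T: 3·[D]_T − 2·[α]_T + [a]_T = 3·(0) − 2·(-1) + (-2) = 0
All base exponents vanish — dimensionless.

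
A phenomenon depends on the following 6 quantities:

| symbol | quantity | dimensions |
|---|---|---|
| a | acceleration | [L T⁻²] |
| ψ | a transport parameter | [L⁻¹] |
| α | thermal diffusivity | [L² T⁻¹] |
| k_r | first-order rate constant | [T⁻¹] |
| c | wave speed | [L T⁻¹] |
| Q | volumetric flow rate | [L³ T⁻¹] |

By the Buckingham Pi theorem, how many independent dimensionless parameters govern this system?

4

There are 6 variables and 2 base dimensions (L, T).
The dimension matrix has rank 2.
Independent dimensionless groups: 6 − 2 = 4.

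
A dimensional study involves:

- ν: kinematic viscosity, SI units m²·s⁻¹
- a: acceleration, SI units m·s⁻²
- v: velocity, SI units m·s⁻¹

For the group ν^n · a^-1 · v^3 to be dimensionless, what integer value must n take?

Balance the L exponent: (2)·n from ν, plus −(1) + 3·(1) = 2 from the rest, must sum to zero.
2n + 2 = 0, so n = -1.

-1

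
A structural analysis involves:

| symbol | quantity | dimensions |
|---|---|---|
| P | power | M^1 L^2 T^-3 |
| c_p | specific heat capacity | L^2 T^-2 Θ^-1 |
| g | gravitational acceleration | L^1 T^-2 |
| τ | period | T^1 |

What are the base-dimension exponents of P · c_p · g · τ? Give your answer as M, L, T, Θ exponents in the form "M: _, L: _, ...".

Collect each base-dimension exponent across the product:
  M: (1) + (0) + (0) + (0) = 1
  L: (2) + (2) + (1) + (0) = 5
  T: (-3) + (-2) + (-2) + (1) = -6
  Θ: (0) + (-1) + (0) + (0) = -1
So the dimensions are [M L⁵ T⁻⁶ Θ⁻¹].

M: 1, L: 5, T: -6, Θ: -1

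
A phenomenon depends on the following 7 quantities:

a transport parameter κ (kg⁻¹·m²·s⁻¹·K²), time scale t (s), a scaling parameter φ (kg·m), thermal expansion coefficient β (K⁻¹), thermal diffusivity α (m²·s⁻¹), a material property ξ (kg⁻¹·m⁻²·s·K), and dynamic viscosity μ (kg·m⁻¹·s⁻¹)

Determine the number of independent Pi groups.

There are 7 variables and 4 base dimensions (M, L, T, Θ).
The dimension matrix has rank 4.
Independent dimensionless groups: 7 − 4 = 3.

3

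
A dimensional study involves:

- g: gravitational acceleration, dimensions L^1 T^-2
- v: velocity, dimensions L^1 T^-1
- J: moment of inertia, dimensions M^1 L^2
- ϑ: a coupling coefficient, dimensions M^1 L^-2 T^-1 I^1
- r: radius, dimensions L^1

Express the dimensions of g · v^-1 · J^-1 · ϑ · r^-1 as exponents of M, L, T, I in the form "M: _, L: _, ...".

Collect each base-dimension exponent across the product:
  M: (0) − (0) − (1) + (1) − (0) = 0
  L: (1) − (1) − (2) + (-2) − (1) = -5
  T: (-2) − (-1) − (0) + (-1) − (0) = -2
  I: (0) − (0) − (0) + (1) − (0) = 1
So the dimensions are [L⁻⁵ T⁻² I].

M: 0, L: -5, T: -2, I: 1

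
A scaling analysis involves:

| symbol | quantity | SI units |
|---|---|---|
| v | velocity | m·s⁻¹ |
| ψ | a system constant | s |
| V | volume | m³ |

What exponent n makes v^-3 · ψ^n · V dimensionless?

-3

Balance the T exponent: (1)·n from ψ, plus −3·(-1) + (0) = 3 from the rest, must sum to zero.
n + 3 = 0, so n = -3.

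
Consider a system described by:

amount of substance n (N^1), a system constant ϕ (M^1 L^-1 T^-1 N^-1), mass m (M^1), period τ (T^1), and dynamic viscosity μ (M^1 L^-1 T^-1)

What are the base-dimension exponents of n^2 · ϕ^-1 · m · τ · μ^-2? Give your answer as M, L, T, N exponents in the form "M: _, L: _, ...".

Collect each base-dimension exponent across the product:
  M: 2·(0) − (1) + (1) + (0) − 2·(1) = -2
  L: 2·(0) − (-1) + (0) + (0) − 2·(-1) = 3
  T: 2·(0) − (-1) + (0) + (1) − 2·(-1) = 4
  N: 2·(1) − (-1) + (0) + (0) − 2·(0) = 3
So the dimensions are [M⁻² L³ T⁴ N³].

M: -2, L: 3, T: 4, N: 3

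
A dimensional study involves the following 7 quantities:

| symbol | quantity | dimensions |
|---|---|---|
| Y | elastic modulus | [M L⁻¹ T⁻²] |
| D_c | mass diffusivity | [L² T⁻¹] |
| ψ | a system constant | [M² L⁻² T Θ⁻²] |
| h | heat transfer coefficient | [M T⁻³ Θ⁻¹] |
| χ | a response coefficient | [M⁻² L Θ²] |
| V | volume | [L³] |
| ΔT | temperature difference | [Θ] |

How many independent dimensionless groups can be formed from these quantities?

There are 7 variables and 4 base dimensions (M, L, T, Θ).
The dimension matrix has rank 4.
Independent dimensionless groups: 7 − 4 = 3.

3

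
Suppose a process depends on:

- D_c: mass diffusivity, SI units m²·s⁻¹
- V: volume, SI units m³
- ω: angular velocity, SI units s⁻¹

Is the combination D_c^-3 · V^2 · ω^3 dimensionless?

yes

Sum the exponent of each base dimension across the product:
  L: −3·[D_c]_L + 2·[V]_L + 3·[ω]_L = −3·(2) + 2·(3) + 3·(0) = 0
  T: −3·[D_c]_T + 2·[V]_T + 3·[ω]_T = −3·(-1) + 2·(0) + 3·(-1) = 0
All base exponents vanish — dimensionless.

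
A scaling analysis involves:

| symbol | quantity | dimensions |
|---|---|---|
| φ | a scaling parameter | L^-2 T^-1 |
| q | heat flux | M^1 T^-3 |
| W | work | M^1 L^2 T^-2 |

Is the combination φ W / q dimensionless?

yes

Sum the exponent of each base dimension across the product:
  M: [φ]_M − [q]_M + [W]_M = (0) − (1) + (1) = 0
  L: [φ]_L − [q]_L + [W]_L = (-2) − (0) + (2) = 0
  T: [φ]_T − [q]_T + [W]_T = (-1) − (-3) + (-2) = 0
All base exponents vanish — dimensionless.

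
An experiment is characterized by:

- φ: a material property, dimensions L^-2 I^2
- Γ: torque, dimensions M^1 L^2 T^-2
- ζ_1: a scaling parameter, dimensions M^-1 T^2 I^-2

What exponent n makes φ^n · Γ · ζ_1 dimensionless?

1

Balance the L exponent: (-2)·n from φ, plus (2) + (0) = 2 from the rest, must sum to zero.
-2n + 2 = 0, so n = 1.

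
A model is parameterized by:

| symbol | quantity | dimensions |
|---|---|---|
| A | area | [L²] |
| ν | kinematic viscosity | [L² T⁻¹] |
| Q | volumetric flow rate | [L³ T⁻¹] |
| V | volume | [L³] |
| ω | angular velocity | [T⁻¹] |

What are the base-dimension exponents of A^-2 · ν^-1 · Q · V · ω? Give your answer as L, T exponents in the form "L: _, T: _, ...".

L: 0, T: -1

Collect each base-dimension exponent across the product:
  L: −2·(2) − (2) + (3) + (3) + (0) = 0
  T: −2·(0) − (-1) + (-1) + (0) + (-1) = -1
So the dimensions are [T⁻¹].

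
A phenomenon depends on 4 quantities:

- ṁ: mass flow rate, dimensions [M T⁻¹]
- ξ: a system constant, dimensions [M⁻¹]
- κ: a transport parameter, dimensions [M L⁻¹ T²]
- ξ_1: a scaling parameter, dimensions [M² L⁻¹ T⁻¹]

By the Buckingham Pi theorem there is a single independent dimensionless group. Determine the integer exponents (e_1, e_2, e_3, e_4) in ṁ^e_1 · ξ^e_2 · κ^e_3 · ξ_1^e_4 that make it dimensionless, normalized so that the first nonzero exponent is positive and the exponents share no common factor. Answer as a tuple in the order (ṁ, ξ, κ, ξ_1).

M: e_1·(1) + e_2·(-1) + e_3·(1) + e_4·(2) = 0
L: e_1·(0) + e_2·(0) + e_3·(-1) + e_4·(-1) = 0
T: e_1·(-1) + e_2·(0) + e_3·(2) + e_4·(-1) = 0
Solving this homogeneous linear system for the smallest-integer solution (first nonzero entry positive) gives (3, 2, 1, -1).

(3, 2, 1, -1)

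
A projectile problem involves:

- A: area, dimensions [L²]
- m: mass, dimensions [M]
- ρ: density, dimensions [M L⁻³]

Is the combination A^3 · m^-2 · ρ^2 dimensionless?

yes

Sum the exponent of each base dimension across the product:
  M: 3·[A]_M − 2·[m]_M + 2·[ρ]_M = 3·(0) − 2·(1) + 2·(1) = 0
  L: 3·[A]_L − 2·[m]_L + 2·[ρ]_L = 3·(2) − 2·(0) + 2·(-3) = 0
  T: 3·[A]_T − 2·[m]_T + 2·[ρ]_T = 3·(0) − 2·(0) + 2·(0) = 0
All base exponents vanish — dimensionless.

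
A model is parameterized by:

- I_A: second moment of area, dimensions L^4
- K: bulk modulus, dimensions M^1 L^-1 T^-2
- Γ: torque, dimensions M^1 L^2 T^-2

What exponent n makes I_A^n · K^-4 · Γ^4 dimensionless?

-3

Balance the L exponent: (4)·n from I_A, plus −4·(-1) + 4·(2) = 12 from the rest, must sum to zero.
4n + 12 = 0, so n = -3.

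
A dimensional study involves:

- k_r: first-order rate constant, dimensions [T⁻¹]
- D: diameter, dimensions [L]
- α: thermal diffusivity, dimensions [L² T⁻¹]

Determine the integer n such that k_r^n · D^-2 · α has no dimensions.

-1

Balance the T exponent: (-1)·n from k_r, plus −2·(0) + (-1) = -1 from the rest, must sum to zero.
−n − 1 = 0, so n = -1.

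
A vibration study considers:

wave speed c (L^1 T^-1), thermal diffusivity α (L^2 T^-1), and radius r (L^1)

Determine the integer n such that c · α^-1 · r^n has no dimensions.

1

Balance the L exponent: (1)·n from r, plus (1) − (2) = -1 from the rest, must sum to zero.
n − 1 = 0, so n = 1.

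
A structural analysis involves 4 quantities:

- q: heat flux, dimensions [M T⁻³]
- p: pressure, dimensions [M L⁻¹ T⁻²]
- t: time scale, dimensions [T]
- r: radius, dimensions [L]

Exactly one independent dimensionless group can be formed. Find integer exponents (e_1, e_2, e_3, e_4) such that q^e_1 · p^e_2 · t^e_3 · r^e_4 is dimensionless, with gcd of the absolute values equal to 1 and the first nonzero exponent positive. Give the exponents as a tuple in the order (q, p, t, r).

M: e_1·(1) + e_2·(1) + e_3·(0) + e_4·(0) = 0
L: e_1·(0) + e_2·(-1) + e_3·(0) + e_4·(1) = 0
T: e_1·(-3) + e_2·(-2) + e_3·(1) + e_4·(0) = 0
Solving this homogeneous linear system for the smallest-integer solution (first nonzero entry positive) gives (1, -1, 1, -1).

(1, -1, 1, -1)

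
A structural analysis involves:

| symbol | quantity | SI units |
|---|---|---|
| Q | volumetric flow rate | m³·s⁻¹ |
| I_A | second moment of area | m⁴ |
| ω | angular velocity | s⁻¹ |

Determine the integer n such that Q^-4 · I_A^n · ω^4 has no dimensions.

Balance the L exponent: (4)·n from I_A, plus −4·(3) + 4·(0) = -12 from the rest, must sum to zero.
4n − 12 = 0, so n = 3.

3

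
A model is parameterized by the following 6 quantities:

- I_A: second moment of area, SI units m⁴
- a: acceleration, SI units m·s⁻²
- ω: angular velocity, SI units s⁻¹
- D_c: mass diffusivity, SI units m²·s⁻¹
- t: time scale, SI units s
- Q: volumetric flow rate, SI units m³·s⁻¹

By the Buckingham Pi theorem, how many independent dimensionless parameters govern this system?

4

There are 6 variables and 2 base dimensions (L, T).
The dimension matrix has rank 2.
Independent dimensionless groups: 6 − 2 = 4.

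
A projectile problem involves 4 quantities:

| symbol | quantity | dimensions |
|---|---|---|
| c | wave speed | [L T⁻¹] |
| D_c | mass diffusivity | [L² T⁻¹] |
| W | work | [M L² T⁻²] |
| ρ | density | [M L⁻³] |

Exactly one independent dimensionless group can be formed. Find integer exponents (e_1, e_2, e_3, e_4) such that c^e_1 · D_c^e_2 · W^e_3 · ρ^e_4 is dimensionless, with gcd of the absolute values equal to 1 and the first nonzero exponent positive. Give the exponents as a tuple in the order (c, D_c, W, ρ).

M: e_1·(0) + e_2·(0) + e_3·(1) + e_4·(1) = 0
L: e_1·(1) + e_2·(2) + e_3·(2) + e_4·(-3) = 0
T: e_1·(-1) + e_2·(-1) + e_3·(-2) + e_4·(0) = 0
Solving this homogeneous linear system for the smallest-integer solution (first nonzero entry positive) gives (1, -3, 1, -1).

(1, -3, 1, -1)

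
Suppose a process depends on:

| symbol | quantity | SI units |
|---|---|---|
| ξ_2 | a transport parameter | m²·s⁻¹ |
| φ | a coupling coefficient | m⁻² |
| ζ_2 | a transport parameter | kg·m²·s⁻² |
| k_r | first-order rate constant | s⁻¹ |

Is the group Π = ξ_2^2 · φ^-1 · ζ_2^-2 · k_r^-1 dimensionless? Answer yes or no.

no

Sum the exponent of each base dimension across the product:
  M: 2·[ξ_2]_M − [φ]_M − 2·[ζ_2]_M − [k_r]_M = 2·(0) − (0) − 2·(1) − (0) = -2
  L: 2·[ξ_2]_L − [φ]_L − 2·[ζ_2]_L − [k_r]_L = 2·(2) − (-2) − 2·(2) − (0) = 2
  T: 2·[ξ_2]_T − [φ]_T − 2·[ζ_2]_T − [k_r]_T = 2·(-1) − (0) − 2·(-2) − (-1) = 3
Net dimensions [M⁻² L² T³] ≠ [1] — not dimensionless.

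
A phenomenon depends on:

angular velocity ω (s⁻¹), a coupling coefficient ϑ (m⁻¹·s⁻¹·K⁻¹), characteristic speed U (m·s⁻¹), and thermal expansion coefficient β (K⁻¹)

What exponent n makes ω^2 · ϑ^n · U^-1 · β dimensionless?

-1

Balance the L exponent: (-1)·n from ϑ, plus 2·(0) − (1) + (0) = -1 from the rest, must sum to zero.
−n − 1 = 0, so n = -1.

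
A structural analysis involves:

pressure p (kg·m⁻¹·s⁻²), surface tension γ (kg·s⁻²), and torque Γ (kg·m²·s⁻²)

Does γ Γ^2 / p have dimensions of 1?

no

Sum the exponent of each base dimension across the product:
  M: −[p]_M + [γ]_M + 2·[Γ]_M = −(1) + (1) + 2·(1) = 2
  L: −[p]_L + [γ]_L + 2·[Γ]_L = −(-1) + (0) + 2·(2) = 5
  T: −[p]_T + [γ]_T + 2·[Γ]_T = −(-2) + (-2) + 2·(-2) = -4
Net dimensions [M² L⁵ T⁻⁴] ≠ [1] — not dimensionless.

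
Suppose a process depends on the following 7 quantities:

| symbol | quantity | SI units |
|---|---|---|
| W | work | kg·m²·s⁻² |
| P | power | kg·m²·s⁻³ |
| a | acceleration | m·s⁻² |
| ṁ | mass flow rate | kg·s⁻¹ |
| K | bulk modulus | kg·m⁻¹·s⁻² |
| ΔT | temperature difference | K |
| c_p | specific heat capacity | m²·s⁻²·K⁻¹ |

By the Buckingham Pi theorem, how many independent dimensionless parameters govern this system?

There are 7 variables and 4 base dimensions (M, L, T, Θ).
The dimension matrix has rank 4.
Independent dimensionless groups: 7 − 4 = 3.

3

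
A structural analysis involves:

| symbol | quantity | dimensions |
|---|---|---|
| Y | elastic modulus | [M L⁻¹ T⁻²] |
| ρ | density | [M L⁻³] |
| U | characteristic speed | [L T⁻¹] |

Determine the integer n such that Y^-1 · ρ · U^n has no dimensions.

Balance the L exponent: (1)·n from U, plus −(-1) + (-3) = -2 from the rest, must sum to zero.
n − 2 = 0, so n = 2.

2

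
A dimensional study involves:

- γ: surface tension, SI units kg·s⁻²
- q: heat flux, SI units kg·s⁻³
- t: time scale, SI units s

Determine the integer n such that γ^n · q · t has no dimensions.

-1

Balance the M exponent: (1)·n from γ, plus (1) + (0) = 1 from the rest, must sum to zero.
n + 1 = 0, so n = -1.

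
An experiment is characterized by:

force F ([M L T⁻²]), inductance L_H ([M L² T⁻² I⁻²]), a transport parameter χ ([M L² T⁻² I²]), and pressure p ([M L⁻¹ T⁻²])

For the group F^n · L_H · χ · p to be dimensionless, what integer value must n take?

Balance the M exponent: (1)·n from F, plus (1) + (1) + (1) = 3 from the rest, must sum to zero.
n + 3 = 0, so n = -3.

-3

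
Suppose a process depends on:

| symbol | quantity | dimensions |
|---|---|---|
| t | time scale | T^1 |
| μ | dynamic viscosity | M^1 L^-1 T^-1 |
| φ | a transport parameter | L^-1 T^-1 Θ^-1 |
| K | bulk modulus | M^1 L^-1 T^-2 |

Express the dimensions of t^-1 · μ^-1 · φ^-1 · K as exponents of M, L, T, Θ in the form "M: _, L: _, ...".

Collect each base-dimension exponent across the product:
  M: −(0) − (1) − (0) + (1) = 0
  L: −(0) − (-1) − (-1) + (-1) = 1
  T: −(1) − (-1) − (-1) + (-2) = -1
  Θ: −(0) − (0) − (-1) + (0) = 1
So the dimensions are [L T⁻¹ Θ].

M: 0, L: 1, T: -1, Θ: 1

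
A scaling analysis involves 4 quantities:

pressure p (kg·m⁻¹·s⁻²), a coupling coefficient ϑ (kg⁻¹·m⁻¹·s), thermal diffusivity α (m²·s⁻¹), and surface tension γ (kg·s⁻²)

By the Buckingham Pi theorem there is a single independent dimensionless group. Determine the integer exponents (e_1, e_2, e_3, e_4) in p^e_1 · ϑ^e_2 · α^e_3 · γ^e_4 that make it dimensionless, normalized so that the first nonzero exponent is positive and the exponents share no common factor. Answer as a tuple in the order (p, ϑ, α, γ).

M: e_1·(1) + e_2·(-1) + e_3·(0) + e_4·(1) = 0
L: e_1·(-1) + e_2·(-1) + e_3·(2) + e_4·(0) = 0
T: e_1·(-2) + e_2·(1) + e_3·(-1) + e_4·(-2) = 0
Solving this homogeneous linear system for the smallest-integer solution (first nonzero entry positive) gives (3, -1, 1, -4).

(3, -1, 1, -4)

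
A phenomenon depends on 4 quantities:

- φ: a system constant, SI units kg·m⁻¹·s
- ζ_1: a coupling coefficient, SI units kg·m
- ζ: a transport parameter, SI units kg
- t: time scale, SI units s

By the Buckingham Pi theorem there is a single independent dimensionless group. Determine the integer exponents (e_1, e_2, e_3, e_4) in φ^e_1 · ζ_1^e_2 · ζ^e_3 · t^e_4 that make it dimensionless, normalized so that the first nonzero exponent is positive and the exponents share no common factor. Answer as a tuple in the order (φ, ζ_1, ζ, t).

M: e_1·(1) + e_2·(1) + e_3·(1) + e_4·(0) = 0
L: e_1·(-1) + e_2·(1) + e_3·(0) + e_4·(0) = 0
T: e_1·(1) + e_2·(0) + e_3·(0) + e_4·(1) = 0
Solving this homogeneous linear system for the smallest-integer solution (first nonzero entry positive) gives (1, 1, -2, -1).

(1, 1, -2, -1)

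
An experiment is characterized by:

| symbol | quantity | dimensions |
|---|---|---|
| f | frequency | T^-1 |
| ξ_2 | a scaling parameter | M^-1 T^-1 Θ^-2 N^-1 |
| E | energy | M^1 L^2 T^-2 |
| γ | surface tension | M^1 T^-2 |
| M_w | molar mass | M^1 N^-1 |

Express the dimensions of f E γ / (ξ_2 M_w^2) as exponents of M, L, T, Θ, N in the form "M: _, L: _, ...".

M: 1, L: 2, T: -4, Θ: 2, N: 3

Collect each base-dimension exponent across the product:
  M: (0) − (-1) + (1) + (1) − 2·(1) = 1
  L: (0) − (0) + (2) + (0) − 2·(0) = 2
  T: (-1) − (-1) + (-2) + (-2) − 2·(0) = -4
  Θ: (0) − (-2) + (0) + (0) − 2·(0) = 2
  N: (0) − (-1) + (0) + (0) − 2·(-1) = 3
So the dimensions are [M L² T⁻⁴ Θ² N³].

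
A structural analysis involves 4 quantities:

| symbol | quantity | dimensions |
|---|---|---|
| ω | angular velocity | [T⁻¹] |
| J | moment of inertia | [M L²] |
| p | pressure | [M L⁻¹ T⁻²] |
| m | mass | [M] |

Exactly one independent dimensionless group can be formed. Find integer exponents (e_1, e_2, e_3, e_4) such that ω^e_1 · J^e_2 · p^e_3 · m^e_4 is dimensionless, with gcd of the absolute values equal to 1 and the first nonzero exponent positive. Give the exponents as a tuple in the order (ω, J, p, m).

(4, -1, -2, 3)

M: e_1·(0) + e_2·(1) + e_3·(1) + e_4·(1) = 0
L: e_1·(0) + e_2·(2) + e_3·(-1) + e_4·(0) = 0
T: e_1·(-1) + e_2·(0) + e_3·(-2) + e_4·(0) = 0
Solving this homogeneous linear system for the smallest-integer solution (first nonzero entry positive) gives (4, -1, -2, 3).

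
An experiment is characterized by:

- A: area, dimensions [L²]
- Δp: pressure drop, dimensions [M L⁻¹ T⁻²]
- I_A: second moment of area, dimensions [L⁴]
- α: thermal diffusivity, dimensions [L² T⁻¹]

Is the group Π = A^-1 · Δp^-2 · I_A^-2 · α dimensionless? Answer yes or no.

no

Sum the exponent of each base dimension across the product:
  M: −[A]_M − 2·[Δp]_M − 2·[I_A]_M + [α]_M = −(0) − 2·(1) − 2·(0) + (0) = -2
  L: −[A]_L − 2·[Δp]_L − 2·[I_A]_L + [α]_L = −(2) − 2·(-1) − 2·(4) + (2) = -6
  T: −[A]_T − 2·[Δp]_T − 2·[I_A]_T + [α]_T = −(0) − 2·(-2) − 2·(0) + (-1) = 3
Net dimensions [M⁻² L⁻⁶ T³] ≠ [1] — not dimensionless.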